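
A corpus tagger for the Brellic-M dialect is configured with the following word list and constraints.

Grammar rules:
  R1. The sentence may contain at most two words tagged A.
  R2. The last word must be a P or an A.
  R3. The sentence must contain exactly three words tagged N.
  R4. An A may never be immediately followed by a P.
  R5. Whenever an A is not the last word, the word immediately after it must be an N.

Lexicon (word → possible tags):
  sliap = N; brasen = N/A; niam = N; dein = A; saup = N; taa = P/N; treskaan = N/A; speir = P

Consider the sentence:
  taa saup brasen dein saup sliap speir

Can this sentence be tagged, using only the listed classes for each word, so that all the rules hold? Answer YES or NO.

Candidates per position — 1:taa {P,N}; 2:saup {N}; 3:brasen {N,A}; 4:dein {A}; 5:saup {N}; 6:sliap {N}; 7:speir {P}.
Every candidate sequence violates at least one rule; no consistent tagging exists.

NO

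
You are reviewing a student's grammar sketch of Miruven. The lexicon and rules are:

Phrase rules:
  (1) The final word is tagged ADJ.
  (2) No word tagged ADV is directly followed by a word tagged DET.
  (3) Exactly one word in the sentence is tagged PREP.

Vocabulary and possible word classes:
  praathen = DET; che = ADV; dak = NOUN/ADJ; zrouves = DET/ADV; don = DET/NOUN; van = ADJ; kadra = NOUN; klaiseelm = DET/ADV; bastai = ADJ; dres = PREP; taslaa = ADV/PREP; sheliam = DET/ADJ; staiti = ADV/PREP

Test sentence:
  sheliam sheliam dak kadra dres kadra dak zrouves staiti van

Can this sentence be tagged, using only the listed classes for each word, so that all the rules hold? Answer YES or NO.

YES

Candidates per position — 1:sheliam {DET,ADJ}; 2:sheliam {DET,ADJ}; 3:dak {NOUN,ADJ}; 4:kadra {NOUN}; 5:dres {PREP}; 6:kadra {NOUN}; 7:dak {NOUN,ADJ}; 8:zrouves {DET,ADV}; 9:staiti {ADV,PREP}; 10:van {ADJ}.
One satisfying assignment: DET DET ADJ NOUN PREP NOUN NOUN DET ADV ADJ.
Checking: rule 1 satisfied; rule 2 satisfied; rule 3 satisfied.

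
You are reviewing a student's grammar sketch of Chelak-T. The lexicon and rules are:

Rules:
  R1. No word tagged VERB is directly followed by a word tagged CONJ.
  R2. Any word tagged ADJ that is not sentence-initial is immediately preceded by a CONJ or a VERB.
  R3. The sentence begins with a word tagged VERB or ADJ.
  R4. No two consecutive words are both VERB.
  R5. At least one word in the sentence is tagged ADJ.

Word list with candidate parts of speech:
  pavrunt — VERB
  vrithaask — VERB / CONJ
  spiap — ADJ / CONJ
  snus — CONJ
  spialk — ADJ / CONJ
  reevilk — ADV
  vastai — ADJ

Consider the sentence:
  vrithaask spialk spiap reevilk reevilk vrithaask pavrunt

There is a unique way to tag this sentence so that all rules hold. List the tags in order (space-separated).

VERB ADJ CONJ ADV ADV CONJ VERB

Candidates per position — 1:vrithaask {VERB,CONJ}; 2:spialk {ADJ,CONJ}; 3:spiap {ADJ,CONJ}; 4:reevilk {ADV}; 5:reevilk {ADV}; 6:vrithaask {VERB,CONJ}; 7:pavrunt {VERB}.
Position 1: CONJ is ruled out by rule 3; that leaves VERB.
Position 2: CONJ is ruled out by rule 1; that leaves ADJ.
Position 3: ADJ is ruled out by rule 2; that leaves CONJ.
Position 6: VERB is ruled out by rule 4; that leaves CONJ.
That leaves exactly one tagging: VERB ADJ CONJ ADV ADV CONJ VERB.
Verifying each rule — rule 1 holds; rule 2 holds; rule 3 holds; rule 4 holds; rule 5 holds.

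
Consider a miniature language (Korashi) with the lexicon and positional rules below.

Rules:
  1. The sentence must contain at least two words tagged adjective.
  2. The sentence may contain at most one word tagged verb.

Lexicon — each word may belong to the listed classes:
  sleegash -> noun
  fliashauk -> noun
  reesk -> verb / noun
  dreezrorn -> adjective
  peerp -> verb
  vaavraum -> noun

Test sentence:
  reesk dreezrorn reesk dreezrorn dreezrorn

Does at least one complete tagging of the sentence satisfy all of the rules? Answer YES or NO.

YES

Candidates per position — 1:reesk {verb,noun}; 2:dreezrorn {adjective}; 3:reesk {verb,noun}; 4:dreezrorn {adjective}; 5:dreezrorn {adjective}.
One satisfying assignment: noun adjective verb adjective adjective.
Checking: rule 1 ✓; rule 2 ✓.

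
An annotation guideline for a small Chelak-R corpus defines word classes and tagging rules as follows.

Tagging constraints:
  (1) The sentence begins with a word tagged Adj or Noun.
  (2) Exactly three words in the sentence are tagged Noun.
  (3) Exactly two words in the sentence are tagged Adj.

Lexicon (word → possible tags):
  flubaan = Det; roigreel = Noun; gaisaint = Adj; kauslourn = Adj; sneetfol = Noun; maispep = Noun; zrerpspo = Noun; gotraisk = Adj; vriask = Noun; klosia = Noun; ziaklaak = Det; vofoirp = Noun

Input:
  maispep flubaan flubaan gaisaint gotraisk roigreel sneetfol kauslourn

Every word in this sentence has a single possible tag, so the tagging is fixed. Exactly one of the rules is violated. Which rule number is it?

Fixed tagging: Noun Det Det Adj Adj Noun Noun Adj.
Rule check: R1 ✓, R2 ✓, R3 ✗.
Only rule 3 fails.

3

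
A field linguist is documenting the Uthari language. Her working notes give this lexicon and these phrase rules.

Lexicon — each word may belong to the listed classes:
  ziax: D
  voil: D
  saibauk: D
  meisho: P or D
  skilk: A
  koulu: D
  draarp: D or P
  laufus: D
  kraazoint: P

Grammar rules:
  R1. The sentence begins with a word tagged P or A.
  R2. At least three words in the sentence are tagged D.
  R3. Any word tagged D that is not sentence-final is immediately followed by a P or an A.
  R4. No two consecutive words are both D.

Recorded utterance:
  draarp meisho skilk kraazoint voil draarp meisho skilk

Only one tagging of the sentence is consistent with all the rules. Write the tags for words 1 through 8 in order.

Candidates per position — 1:draarp {D,P}; 2:meisho {P,D}; 3:skilk {A}; 4:kraazoint {P}; 5:voil {D}; 6:draarp {D,P}; 7:meisho {P,D}; 8:skilk {A}.
Position 1: tagging it D would leave rule 1 unsatisfiable, so it must be P.
Position 6: tagging it D would leave rule 3 unsatisfiable, so it must be P.
Position 7: tagging it P would leave rule 2 unsatisfiable, so it must be D.
Position 2: tagging it P would leave rule 2 unsatisfiable, so it must be D.
So the tagging must be: P D A P D P D A.
Checking: rule 1 ✓; rule 2 ✓; rule 3 ✓; rule 4 ✓.

P D A P D P D A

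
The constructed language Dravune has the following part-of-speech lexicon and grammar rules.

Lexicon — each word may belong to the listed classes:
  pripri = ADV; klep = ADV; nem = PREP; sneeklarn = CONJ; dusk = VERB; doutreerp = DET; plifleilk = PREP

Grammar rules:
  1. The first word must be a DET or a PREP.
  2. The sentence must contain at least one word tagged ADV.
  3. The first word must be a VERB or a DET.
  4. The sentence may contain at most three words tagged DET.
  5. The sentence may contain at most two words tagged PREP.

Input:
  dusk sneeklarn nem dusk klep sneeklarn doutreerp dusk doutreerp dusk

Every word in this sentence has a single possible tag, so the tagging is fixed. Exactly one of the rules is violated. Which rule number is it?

1

Fixed tagging: VERB CONJ PREP VERB ADV CONJ DET VERB DET VERB.
Checking each rule: R1 ✗, R2 ✓, R3 ✓, R4 ✓, R5 ✓.
Only rule 1 fails.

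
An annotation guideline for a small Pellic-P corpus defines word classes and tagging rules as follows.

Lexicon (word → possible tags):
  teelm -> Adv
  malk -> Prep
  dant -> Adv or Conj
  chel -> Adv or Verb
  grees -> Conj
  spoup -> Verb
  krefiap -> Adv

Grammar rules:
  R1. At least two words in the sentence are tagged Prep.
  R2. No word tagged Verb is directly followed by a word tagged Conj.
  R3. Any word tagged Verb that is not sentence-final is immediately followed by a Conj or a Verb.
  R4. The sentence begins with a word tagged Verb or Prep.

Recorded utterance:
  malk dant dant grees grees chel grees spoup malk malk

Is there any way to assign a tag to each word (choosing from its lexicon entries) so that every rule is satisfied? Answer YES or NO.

NO

Candidates per position — 1:malk {Prep}; 2:dant {Adv,Conj}; 3:dant {Adv,Conj}; 4:grees {Conj}; 5:grees {Conj}; 6:chel {Adv,Verb}; 7:grees {Conj}; 8:spoup {Verb}; 9:malk {Prep}; 10:malk {Prep}.
Rule 3 cannot be satisfied by any choice of tags from the lexicon.
So there is no consistent tagging.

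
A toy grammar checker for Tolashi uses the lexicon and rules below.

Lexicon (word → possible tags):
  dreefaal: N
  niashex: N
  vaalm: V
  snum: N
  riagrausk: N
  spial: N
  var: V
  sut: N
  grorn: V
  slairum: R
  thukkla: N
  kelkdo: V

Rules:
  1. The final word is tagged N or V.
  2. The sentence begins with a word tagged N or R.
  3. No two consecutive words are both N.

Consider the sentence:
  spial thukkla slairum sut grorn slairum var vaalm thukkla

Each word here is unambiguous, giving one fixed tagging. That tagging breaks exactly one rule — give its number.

3

Fixed tagging: N N R N V R V V N.
Rule check: R1 ok, R2 ok, R3 fails.
Only rule 3 fails.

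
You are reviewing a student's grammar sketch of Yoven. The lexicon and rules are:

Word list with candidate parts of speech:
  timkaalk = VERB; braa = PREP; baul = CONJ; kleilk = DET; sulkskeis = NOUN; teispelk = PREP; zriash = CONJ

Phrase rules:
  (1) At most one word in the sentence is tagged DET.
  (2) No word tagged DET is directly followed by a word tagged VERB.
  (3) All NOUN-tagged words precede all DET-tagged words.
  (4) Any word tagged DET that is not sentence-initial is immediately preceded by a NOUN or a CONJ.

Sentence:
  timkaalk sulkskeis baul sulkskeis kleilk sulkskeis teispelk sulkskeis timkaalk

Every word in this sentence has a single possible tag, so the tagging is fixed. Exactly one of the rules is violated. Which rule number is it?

3

Fixed tagging: VERB NOUN CONJ NOUN DET NOUN PREP NOUN VERB.
Rule check: R1 holds, R2 holds, R3 violated, R4 holds.
Only rule 3 fails.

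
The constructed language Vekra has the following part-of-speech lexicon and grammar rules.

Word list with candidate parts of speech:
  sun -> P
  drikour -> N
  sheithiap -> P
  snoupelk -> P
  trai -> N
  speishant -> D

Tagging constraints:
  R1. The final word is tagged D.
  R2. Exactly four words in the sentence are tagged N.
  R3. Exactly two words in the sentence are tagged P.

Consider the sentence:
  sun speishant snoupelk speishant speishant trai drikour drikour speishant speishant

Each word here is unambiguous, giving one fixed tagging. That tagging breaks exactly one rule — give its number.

2

Fixed tagging: P D P D D N N N D D.
Applying the rules: R1 ok, R2 fails, R3 ok.
Only rule 2 fails.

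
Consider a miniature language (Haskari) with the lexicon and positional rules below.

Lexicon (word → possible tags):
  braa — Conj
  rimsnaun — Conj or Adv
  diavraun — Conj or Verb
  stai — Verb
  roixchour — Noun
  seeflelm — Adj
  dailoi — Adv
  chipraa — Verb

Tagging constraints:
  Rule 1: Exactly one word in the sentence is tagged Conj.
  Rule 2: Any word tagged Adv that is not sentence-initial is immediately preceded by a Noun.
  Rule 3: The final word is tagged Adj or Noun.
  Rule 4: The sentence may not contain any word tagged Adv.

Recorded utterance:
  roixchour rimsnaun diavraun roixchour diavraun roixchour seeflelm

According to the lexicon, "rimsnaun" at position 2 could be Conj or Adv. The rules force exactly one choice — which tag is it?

Conj

Candidates per position — 1:roixchour {Noun}; 2:rimsnaun {Conj,Adv}; 3:diavraun {Conj,Verb}; 4:roixchour {Noun}; 5:diavraun {Conj,Verb}; 6:roixchour {Noun}; 7:seeflelm {Adj}.
Word 2 cannot be Adv — rule 4 would then fail for every completion. It is Conj.
Word 3 cannot be Conj — rule 1 would then fail for every completion. It is Verb.
Word 5 cannot be Conj — rule 1 would then fail for every completion. It is Verb.
The only consistent sequence is: Noun Conj Verb Noun Verb Noun Adj.
Check: rule 1 ✓; rule 2 ✓; rule 3 ✓; rule 4 ✓.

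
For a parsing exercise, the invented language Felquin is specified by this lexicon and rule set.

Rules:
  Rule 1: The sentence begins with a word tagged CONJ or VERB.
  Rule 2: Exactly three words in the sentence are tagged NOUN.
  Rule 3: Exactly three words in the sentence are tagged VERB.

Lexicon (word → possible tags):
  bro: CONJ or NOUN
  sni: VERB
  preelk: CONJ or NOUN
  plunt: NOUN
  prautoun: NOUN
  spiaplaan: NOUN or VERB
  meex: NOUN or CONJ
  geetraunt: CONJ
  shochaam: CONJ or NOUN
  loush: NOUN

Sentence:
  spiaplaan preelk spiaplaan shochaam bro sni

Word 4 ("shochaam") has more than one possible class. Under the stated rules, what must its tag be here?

NOUN

Candidates per position — 1:spiaplaan {NOUN,VERB}; 2:preelk {CONJ,NOUN}; 3:spiaplaan {NOUN,VERB}; 4:shochaam {CONJ,NOUN}; 5:bro {CONJ,NOUN}; 6:sni {VERB}.
Word 1 cannot be NOUN — rule 1 would then fail for every completion. It is VERB.
Word 3 cannot be NOUN — rule 3 would then fail for every completion. It is VERB.
Word 4 cannot be CONJ — rule 2 would then fail for every completion. It is NOUN.
Word 5 cannot be CONJ — rule 2 would then fail for every completion. It is NOUN.
Word 2 cannot be CONJ — rule 2 would then fail for every completion. It is NOUN.
So the tagging must be: VERB NOUN VERB NOUN NOUN VERB.
Checking: rule 1 ✓; rule 2 ✓; rule 3 ✓.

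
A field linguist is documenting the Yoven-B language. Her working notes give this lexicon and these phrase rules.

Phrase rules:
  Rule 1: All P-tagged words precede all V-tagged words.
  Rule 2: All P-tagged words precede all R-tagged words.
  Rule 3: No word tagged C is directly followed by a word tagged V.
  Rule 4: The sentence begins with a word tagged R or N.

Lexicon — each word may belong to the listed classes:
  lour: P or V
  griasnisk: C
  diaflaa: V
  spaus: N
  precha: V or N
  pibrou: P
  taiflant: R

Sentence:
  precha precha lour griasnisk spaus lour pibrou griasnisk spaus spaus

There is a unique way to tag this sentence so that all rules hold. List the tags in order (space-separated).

Candidates per position — 1:precha {V,N}; 2:precha {V,N}; 3:lour {P,V}; 4:griasnisk {C}; 5:spaus {N}; 6:lour {P,V}; 7:pibrou {P}; 8:griasnisk {C}; 9:spaus {N}; 10:spaus {N}.
Position 1: tagging it V would leave rule 1 unsatisfiable, so it must be N.
Position 2: tagging it V would leave rule 1 unsatisfiable, so it must be N.
Position 3: tagging it V would leave rule 1 unsatisfiable, so it must be P.
Position 6: tagging it V would leave rule 1 unsatisfiable, so it must be P.
The unique satisfying tagging is: N N P C N P P C N N.
Verifying each rule — rule 1 ok; rule 2 ok; rule 3 ok; rule 4 ok.

N N P C N P P C N N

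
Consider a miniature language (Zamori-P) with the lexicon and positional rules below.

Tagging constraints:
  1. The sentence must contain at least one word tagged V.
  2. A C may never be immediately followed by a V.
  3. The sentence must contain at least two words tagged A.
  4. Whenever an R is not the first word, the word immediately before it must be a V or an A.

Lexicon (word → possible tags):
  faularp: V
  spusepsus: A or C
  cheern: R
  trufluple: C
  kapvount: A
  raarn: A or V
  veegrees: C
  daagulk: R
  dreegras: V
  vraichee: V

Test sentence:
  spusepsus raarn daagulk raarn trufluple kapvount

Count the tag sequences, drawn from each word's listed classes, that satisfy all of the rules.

Candidates per position — 1:spusepsus {A,C}; 2:raarn {A,V}; 3:daagulk {R}; 4:raarn {A,V}; 5:trufluple {C}; 6:kapvount {A}.
There are 8 candidate sequences in total.
The sequences that satisfy every rule: A A R V C A; A V R A C A; A V R V C A; C A R V C A.
Count = 4.

4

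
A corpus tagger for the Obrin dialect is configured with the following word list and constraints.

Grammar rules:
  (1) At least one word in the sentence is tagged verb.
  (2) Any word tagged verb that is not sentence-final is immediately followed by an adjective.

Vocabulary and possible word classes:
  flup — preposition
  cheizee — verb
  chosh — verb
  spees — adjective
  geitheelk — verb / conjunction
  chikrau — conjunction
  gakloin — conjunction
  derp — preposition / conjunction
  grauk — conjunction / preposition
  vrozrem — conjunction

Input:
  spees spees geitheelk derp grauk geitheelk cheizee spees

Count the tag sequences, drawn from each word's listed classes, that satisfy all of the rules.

4

Candidates per position — 1:spees {adjective}; 2:spees {adjective}; 3:geitheelk {verb,conjunction}; 4:derp {preposition,conjunction}; 5:grauk {conjunction,preposition}; 6:geitheelk {verb,conjunction}; 7:cheizee {verb}; 8:spees {adjective}.
There are 16 candidate sequences in total.
The sequences that satisfy every rule: adjective adjective conjunction preposition conjunction conjunction verb adjective; adjective adjective conjunction preposition preposition conjunction verb adjective; adjective adjective conjunction conjunction conjunction conjunction verb adjective; adjective adjective conjunction conjunction preposition conjunction verb adjective.
Count = 4.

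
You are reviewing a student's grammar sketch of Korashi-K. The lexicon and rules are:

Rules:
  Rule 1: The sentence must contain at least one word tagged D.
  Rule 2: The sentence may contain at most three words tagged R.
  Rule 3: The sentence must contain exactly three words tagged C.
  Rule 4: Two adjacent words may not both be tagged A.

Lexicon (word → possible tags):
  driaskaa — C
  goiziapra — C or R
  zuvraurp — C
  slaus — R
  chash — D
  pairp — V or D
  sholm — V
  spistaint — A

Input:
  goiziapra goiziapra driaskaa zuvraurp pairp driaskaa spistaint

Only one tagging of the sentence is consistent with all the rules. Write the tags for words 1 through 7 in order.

Candidates per position — 1:goiziapra {C,R}; 2:goiziapra {C,R}; 3:driaskaa {C}; 4:zuvraurp {C}; 5:pairp {V,D}; 6:driaskaa {C}; 7:spistaint {A}.
Position 1: C is ruled out by rule 3; that leaves R.
Position 2: C is ruled out by rule 3; that leaves R.
Position 5: V is ruled out by rule 1; that leaves D.
That leaves exactly one tagging: R R C C D C A.
Check: rule 1 ok; rule 2 ok; rule 3 ok; rule 4 ok.

R R C C D C A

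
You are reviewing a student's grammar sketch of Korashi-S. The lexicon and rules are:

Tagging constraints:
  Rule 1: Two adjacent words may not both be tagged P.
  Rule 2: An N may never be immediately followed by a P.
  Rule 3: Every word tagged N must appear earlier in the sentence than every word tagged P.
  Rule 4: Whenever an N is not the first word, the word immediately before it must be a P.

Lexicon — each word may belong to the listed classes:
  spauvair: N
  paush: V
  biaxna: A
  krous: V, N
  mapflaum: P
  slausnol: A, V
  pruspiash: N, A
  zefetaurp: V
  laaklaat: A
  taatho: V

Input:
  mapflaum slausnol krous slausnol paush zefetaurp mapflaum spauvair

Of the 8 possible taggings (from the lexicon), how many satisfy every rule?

Candidates per position — 1:mapflaum {P}; 2:slausnol {A,V}; 3:krous {V,N}; 4:slausnol {A,V}; 5:paush {V}; 6:zefetaurp {V}; 7:mapflaum {P}; 8:spauvair {N}.
There are 8 candidate sequences in total.
Rule 3 cannot be satisfied by any choice of tags from the lexicon.
So there is no consistent tagging.
Count = 0.

0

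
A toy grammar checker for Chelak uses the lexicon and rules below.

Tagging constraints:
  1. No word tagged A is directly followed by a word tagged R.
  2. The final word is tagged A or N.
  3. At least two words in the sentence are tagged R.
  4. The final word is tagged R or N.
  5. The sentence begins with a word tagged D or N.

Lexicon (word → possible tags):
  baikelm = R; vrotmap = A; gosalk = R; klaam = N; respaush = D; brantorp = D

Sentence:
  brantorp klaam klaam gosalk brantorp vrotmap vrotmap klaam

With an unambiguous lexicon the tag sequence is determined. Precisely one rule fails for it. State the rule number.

3

Fixed tagging: D N N R D A A N.
Applying the rules: R1 ✓, R2 ✓, R3 ✗, R4 ✓, R5 ✓.
Only rule 3 fails.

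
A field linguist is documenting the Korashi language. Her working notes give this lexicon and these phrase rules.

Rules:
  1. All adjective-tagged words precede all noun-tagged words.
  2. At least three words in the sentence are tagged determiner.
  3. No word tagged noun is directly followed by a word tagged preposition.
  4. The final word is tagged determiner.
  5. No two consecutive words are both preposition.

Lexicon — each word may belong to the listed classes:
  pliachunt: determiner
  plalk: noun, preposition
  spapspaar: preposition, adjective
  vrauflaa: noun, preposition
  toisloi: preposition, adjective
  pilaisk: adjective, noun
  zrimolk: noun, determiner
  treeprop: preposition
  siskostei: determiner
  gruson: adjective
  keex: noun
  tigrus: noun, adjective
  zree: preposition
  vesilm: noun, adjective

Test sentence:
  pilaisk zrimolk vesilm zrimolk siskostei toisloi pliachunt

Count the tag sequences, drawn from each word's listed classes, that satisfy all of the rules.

Candidates per position — 1:pilaisk {adjective,noun}; 2:zrimolk {noun,determiner}; 3:vesilm {noun,adjective}; 4:zrimolk {noun,determiner}; 5:siskostei {determiner}; 6:toisloi {preposition,adjective}; 7:pliachunt {determiner}.
There are 32 candidate sequences in total.
Checking each against the rules leaves 9 sequences.
Count = 9.

9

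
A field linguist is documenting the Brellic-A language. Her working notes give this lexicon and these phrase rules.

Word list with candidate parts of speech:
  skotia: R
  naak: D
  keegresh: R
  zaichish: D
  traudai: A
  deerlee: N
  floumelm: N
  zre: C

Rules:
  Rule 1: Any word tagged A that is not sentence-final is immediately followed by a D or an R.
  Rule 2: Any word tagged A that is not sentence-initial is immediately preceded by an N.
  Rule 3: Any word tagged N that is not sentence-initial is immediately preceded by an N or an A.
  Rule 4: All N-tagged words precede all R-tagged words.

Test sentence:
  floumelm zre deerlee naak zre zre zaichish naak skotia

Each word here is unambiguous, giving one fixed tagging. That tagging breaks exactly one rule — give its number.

Fixed tagging: N C N D C C D D R.
Rule check: R1 holds, R2 holds, R3 violated, R4 holds.
Only rule 3 fails.

3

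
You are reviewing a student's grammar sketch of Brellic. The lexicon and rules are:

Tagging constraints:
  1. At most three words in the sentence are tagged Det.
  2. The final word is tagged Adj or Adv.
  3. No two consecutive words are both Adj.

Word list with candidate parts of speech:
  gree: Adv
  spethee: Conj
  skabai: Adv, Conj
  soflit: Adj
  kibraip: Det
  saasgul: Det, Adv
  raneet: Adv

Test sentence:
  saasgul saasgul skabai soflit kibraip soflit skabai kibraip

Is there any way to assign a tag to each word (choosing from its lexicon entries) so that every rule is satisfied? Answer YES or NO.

NO

Candidates per position — 1:saasgul {Det,Adv}; 2:saasgul {Det,Adv}; 3:skabai {Adv,Conj}; 4:soflit {Adj}; 5:kibraip {Det}; 6:soflit {Adj}; 7:skabai {Adv,Conj}; 8:kibraip {Det}.
Rule 2 cannot be satisfied by any choice of tags from the lexicon.
So there is no consistent tagging.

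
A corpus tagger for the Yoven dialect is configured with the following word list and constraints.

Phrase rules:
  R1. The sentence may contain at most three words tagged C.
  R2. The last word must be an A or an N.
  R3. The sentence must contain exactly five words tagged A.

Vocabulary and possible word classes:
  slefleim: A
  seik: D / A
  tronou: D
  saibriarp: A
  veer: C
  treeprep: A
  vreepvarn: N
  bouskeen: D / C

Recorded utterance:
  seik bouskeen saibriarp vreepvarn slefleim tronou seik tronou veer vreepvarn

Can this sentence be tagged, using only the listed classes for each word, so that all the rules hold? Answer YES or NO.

Candidates per position — 1:seik {D,A}; 2:bouskeen {D,C}; 3:saibriarp {A}; 4:vreepvarn {N}; 5:slefleim {A}; 6:tronou {D}; 7:seik {D,A}; 8:tronou {D}; 9:veer {C}; 10:vreepvarn {N}.
Rule 3 cannot be satisfied by any choice of tags from the lexicon.
So there is no consistent tagging.

NO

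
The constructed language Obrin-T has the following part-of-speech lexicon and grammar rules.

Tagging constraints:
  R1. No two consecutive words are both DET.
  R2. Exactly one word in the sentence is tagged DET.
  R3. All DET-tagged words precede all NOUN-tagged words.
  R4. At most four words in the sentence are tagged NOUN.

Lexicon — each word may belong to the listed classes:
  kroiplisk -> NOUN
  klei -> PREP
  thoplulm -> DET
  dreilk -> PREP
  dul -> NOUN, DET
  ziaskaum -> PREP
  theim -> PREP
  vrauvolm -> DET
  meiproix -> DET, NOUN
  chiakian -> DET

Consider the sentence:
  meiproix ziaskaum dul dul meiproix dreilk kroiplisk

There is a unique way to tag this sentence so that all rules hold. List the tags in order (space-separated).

Candidates per position — 1:meiproix {DET,NOUN}; 2:ziaskaum {PREP}; 3:dul {NOUN,DET}; 4:dul {NOUN,DET}; 5:meiproix {DET,NOUN}; 6:dreilk {PREP}; 7:kroiplisk {NOUN}.
The remaining ambiguous positions (1, 3, 4, 5) are resolved jointly — only one combination satisfies every rule.
The only consistent sequence is: DET PREP NOUN NOUN NOUN PREP NOUN.
Verifying each rule — rule 1 ✓; rule 2 ✓; rule 3 ✓; rule 4 ✓.

DET PREP NOUN NOUN NOUN PREP NOUN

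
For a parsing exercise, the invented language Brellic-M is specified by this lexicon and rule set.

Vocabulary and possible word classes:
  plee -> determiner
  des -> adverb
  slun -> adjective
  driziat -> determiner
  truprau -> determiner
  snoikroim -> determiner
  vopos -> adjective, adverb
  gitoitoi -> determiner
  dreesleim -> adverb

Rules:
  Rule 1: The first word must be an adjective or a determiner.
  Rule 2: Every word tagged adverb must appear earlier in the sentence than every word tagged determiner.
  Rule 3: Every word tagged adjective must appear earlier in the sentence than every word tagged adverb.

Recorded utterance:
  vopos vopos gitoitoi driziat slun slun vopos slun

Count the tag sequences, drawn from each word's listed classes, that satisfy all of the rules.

Candidates per position — 1:vopos {adjective,adverb}; 2:vopos {adjective,adverb}; 3:gitoitoi {determiner}; 4:driziat {determiner}; 5:slun {adjective}; 6:slun {adjective}; 7:vopos {adjective,adverb}; 8:slun {adjective}.
There are 8 candidate sequences in total.
The sequences that satisfy every rule: adjective adjective determiner determiner adjective adjective adjective adjective.
Count = 1.

1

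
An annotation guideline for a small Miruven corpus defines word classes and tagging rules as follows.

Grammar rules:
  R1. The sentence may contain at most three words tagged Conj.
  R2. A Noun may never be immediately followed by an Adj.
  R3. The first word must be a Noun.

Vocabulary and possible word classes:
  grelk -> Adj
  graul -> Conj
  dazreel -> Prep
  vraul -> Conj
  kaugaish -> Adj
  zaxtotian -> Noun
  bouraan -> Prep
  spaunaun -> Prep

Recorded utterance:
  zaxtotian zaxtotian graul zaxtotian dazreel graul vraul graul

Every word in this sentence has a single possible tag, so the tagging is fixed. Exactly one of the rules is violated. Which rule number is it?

Fixed tagging: Noun Noun Conj Noun Prep Conj Conj Conj.
Rule check: R1 violated, R2 holds, R3 holds.
Only rule 1 fails.

1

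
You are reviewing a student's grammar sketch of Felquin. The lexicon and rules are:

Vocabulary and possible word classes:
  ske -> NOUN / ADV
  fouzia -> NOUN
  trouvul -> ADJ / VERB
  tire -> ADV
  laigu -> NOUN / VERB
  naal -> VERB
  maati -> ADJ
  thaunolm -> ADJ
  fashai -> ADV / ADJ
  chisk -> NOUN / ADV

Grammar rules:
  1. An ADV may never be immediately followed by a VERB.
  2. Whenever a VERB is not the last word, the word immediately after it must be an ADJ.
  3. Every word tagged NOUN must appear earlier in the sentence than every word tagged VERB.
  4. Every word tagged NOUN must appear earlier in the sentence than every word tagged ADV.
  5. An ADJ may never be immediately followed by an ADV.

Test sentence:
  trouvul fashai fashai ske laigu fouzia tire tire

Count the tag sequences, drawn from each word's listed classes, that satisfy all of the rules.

Candidates per position — 1:trouvul {ADJ,VERB}; 2:fashai {ADV,ADJ}; 3:fashai {ADV,ADJ}; 4:ske {NOUN,ADV}; 5:laigu {NOUN,VERB}; 6:fouzia {NOUN}; 7:tire {ADV}; 8:tire {ADV}.
There are 32 candidate sequences in total.
The sequences that satisfy every rule: ADJ ADJ ADJ NOUN NOUN NOUN ADV ADV.
Count = 1.

1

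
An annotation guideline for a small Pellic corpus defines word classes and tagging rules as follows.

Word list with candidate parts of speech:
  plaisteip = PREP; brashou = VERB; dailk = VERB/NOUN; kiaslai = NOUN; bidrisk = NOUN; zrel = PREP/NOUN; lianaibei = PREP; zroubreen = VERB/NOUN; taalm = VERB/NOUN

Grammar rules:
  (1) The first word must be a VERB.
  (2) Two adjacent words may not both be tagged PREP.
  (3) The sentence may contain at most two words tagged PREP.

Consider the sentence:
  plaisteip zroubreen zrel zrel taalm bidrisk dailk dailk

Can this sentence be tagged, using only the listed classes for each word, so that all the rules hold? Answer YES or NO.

NO

Candidates per position — 1:plaisteip {PREP}; 2:zroubreen {VERB,NOUN}; 3:zrel {PREP,NOUN}; 4:zrel {PREP,NOUN}; 5:taalm {VERB,NOUN}; 6:bidrisk {NOUN}; 7:dailk {VERB,NOUN}; 8:dailk {VERB,NOUN}.
Rule 1 cannot be satisfied by any choice of tags from the lexicon.
So there is no consistent tagging.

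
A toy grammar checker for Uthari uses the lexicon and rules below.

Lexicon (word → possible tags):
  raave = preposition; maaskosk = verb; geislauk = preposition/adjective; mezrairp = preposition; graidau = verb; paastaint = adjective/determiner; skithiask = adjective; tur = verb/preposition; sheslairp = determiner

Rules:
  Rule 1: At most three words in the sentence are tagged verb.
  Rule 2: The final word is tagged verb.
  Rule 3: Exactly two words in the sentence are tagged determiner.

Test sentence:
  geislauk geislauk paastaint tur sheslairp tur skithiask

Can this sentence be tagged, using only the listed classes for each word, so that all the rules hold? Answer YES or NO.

NO

Candidates per position — 1:geislauk {preposition,adjective}; 2:geislauk {preposition,adjective}; 3:paastaint {adjective,determiner}; 4:tur {verb,preposition}; 5:sheslairp {determiner}; 6:tur {verb,preposition}; 7:skithiask {adjective}.
Rule 2 cannot be satisfied by any choice of tags from the lexicon.
So there is no consistent tagging.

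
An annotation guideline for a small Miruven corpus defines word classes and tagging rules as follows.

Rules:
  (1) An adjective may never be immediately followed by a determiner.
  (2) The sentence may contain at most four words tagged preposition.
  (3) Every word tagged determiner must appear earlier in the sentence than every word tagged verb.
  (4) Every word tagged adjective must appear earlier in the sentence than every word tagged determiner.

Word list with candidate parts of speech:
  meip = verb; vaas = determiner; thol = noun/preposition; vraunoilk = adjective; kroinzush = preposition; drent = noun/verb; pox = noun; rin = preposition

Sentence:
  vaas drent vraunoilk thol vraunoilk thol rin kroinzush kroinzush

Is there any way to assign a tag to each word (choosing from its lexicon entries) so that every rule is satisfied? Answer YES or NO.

Candidates per position — 1:vaas {determiner}; 2:drent {noun,verb}; 3:vraunoilk {adjective}; 4:thol {noun,preposition}; 5:vraunoilk {adjective}; 6:thol {noun,preposition}; 7:rin {preposition}; 8:kroinzush {preposition}; 9:kroinzush {preposition}.
Rule 4 cannot be satisfied by any choice of tags from the lexicon.
So there is no consistent tagging.

NO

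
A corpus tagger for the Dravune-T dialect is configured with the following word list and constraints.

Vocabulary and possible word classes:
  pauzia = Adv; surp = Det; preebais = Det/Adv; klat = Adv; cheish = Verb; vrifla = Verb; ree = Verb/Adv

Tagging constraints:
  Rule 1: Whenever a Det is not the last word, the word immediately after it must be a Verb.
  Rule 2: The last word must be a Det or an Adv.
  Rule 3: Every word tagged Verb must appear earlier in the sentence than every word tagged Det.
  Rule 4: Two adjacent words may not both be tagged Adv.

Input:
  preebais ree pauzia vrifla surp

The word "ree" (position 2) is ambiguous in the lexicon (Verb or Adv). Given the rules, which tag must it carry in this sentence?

Candidates per position — 1:preebais {Det,Adv}; 2:ree {Verb,Adv}; 3:pauzia {Adv}; 4:vrifla {Verb}; 5:surp {Det}.
If word 1 were Det, no tagging could satisfy rule 3; so word 1 is Adv.
If word 2 were Adv, no tagging could satisfy rule 4; so word 2 is Verb.
That leaves exactly one tagging: Adv Verb Adv Verb Det.
Check: rule 1 ✓; rule 2 ✓; rule 3 ✓; rule 4 ✓.

Verb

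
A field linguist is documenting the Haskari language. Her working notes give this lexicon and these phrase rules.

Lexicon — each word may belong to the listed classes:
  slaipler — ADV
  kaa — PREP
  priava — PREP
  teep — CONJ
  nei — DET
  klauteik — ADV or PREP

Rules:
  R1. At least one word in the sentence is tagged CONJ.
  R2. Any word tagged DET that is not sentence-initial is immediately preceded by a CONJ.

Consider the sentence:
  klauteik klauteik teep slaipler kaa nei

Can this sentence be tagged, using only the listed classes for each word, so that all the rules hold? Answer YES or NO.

NO

Candidates per position — 1:klauteik {ADV,PREP}; 2:klauteik {ADV,PREP}; 3:teep {CONJ}; 4:slaipler {ADV}; 5:kaa {PREP}; 6:nei {DET}.
Rule 2 cannot be satisfied by any choice of tags from the lexicon.
So there is no consistent tagging.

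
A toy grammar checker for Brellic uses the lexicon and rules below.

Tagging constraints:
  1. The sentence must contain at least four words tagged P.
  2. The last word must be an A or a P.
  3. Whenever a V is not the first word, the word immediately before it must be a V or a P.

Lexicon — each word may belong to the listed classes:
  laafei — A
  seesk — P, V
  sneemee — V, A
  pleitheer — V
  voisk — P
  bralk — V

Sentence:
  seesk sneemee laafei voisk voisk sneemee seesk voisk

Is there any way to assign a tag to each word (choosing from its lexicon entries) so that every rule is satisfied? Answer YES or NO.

Candidates per position — 1:seesk {P,V}; 2:sneemee {V,A}; 3:laafei {A}; 4:voisk {P}; 5:voisk {P}; 6:sneemee {V,A}; 7:seesk {P,V}; 8:voisk {P}.
One satisfying assignment: V A A P P V P P.
Rule-by-rule: rule 1 satisfied; rule 2 satisfied; rule 3 satisfied.

YES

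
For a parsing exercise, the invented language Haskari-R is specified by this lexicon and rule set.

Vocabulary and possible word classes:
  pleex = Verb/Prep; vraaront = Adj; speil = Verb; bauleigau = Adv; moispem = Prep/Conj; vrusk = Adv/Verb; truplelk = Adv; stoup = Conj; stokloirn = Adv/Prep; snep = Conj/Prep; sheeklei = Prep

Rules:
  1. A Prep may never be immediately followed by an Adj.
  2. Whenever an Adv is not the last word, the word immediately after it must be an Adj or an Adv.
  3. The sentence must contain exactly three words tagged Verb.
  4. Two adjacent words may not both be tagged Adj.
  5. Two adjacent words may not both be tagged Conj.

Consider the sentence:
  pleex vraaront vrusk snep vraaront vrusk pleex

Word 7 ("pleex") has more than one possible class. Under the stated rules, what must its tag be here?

Candidates per position — 1:pleex {Verb,Prep}; 2:vraaront {Adj}; 3:vrusk {Adv,Verb}; 4:snep {Conj,Prep}; 5:vraaront {Adj}; 6:vrusk {Adv,Verb}; 7:pleex {Verb,Prep}.
Word 1 cannot be Prep — rule 1 would then fail for every completion. It is Verb.
Word 3 cannot be Adv — rule 2 would then fail for every completion. It is Verb.
Word 4 cannot be Prep — rule 1 would then fail for every completion. It is Conj.
Word 6 cannot be Adv — rule 2 would then fail for every completion. It is Verb.
Word 7 cannot be Verb — rule 3 would then fail for every completion. It is Prep.
The unique satisfying tagging is: Verb Adj Verb Conj Adj Verb Prep.
Check: rule 1 satisfied; rule 2 satisfied; rule 3 satisfied; rule 4 satisfied; rule 5 satisfied.

Prep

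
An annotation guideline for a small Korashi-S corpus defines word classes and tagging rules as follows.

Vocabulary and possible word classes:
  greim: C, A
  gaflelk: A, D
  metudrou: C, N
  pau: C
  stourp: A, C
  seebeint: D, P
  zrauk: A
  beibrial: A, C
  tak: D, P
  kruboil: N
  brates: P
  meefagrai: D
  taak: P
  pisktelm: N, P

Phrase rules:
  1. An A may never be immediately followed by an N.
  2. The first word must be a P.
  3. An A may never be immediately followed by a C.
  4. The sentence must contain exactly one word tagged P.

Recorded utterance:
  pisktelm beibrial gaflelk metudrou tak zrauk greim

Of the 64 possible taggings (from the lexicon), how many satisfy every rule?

Candidates per position — 1:pisktelm {N,P}; 2:beibrial {A,C}; 3:gaflelk {A,D}; 4:metudrou {C,N}; 5:tak {D,P}; 6:zrauk {A}; 7:greim {C,A}.
There are 64 candidate sequences in total.
The sequences that satisfy every rule: P A D C D A A; P A D N D A A; P C D C D A A; P C D N D A A.
Count = 4.

4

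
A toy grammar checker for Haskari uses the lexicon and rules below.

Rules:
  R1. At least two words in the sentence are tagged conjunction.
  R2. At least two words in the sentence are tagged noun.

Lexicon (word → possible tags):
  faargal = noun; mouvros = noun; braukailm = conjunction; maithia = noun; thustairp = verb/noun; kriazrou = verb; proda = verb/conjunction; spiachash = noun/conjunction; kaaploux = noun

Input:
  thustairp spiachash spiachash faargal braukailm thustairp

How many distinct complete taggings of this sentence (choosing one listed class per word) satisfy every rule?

Candidates per position — 1:thustairp {verb,noun}; 2:spiachash {noun,conjunction}; 3:spiachash {noun,conjunction}; 4:faargal {noun}; 5:braukailm {conjunction}; 6:thustairp {verb,noun}.
There are 16 candidate sequences in total.
Checking each against the rules leaves 11 sequences.
Count = 11.

11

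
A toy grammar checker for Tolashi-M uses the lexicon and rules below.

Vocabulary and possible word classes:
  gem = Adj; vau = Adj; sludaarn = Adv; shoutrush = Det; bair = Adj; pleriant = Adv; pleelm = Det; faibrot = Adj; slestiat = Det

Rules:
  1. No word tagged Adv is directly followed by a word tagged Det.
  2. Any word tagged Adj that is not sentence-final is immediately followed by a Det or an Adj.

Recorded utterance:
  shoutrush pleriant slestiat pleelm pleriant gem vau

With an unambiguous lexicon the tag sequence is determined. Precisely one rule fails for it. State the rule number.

Fixed tagging: Det Adv Det Det Adv Adj Adj.
Rule check: R1 violated, R2 holds.
Only rule 1 fails.

1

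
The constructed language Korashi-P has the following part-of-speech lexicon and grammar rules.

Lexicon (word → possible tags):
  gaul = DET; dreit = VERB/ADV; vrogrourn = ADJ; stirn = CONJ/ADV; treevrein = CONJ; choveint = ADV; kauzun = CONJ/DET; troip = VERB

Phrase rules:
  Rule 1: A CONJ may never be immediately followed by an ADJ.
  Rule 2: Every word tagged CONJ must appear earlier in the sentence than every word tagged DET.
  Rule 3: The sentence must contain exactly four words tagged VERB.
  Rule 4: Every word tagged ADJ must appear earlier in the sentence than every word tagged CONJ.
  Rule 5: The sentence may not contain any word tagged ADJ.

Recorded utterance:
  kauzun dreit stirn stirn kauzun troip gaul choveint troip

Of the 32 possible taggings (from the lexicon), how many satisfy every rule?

Candidates per position — 1:kauzun {CONJ,DET}; 2:dreit {VERB,ADV}; 3:stirn {CONJ,ADV}; 4:stirn {CONJ,ADV}; 5:kauzun {CONJ,DET}; 6:troip {VERB}; 7:gaul {DET}; 8:choveint {ADV}; 9:troip {VERB}.
There are 32 candidate sequences in total.
Rule 3 cannot be satisfied by any choice of tags from the lexicon.
So there is no consistent tagging.
Count = 0.

0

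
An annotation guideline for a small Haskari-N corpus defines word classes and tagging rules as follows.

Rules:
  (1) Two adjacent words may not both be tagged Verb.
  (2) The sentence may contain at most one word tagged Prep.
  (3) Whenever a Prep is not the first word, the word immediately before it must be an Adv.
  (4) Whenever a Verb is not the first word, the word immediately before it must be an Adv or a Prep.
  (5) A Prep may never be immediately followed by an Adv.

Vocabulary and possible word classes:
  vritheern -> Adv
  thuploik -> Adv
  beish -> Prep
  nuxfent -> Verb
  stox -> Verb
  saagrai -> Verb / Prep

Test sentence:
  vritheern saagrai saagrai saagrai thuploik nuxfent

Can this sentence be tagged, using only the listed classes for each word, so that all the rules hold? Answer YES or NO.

NO

Candidates per position — 1:vritheern {Adv}; 2:saagrai {Verb,Prep}; 3:saagrai {Verb,Prep}; 4:saagrai {Verb,Prep}; 5:thuploik {Adv}; 6:nuxfent {Verb}.
Every candidate sequence violates at least one rule; no consistent tagging exists.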